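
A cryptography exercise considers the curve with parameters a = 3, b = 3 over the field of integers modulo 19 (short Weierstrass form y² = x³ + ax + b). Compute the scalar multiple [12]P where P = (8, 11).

(13, 15)

Double-and-add on 12 = (1100)₂. Start with P = (8, 11) for the leading 1-bit.
double: tangent at (8, 11): λ = (3·8² + 3)/(2·11) ≡ 5/3. 3⁻¹ ≡ 13 (mod 19), so λ ≡ 5·13 ≡ 8.
  x = λ² - 8 - 8 = 64 - 16 ≡ 10; y = λ·(8 - 10) - 11 ≡ 11. → (10, 11)
add P: (10, 11) + (8, 11). λ = (11 - 11)/(8 - 10) ≡ 0/17 mod 19. 17⁻¹ ≡ 9 (mod 19), so λ ≡ 0.
  x = λ² - 10 - 8 = 0 - 18 ≡ 1; y = λ·(10 - 1) - 11 ≡ 8. → (1, 8)
double: tangent at (1, 8): λ = (3·1² + 3)/(2·8) ≡ 6/16. 16⁻¹ ≡ 6 (mod 19), so λ ≡ 6·6 ≡ 17.
  x = λ² - 1 - 1 = 289 - 2 ≡ 2; y = λ·(1 - 2) - 8 ≡ 13. → (2, 13)
double: tangent at (2, 13): λ = (3·2² + 3)/(2·13) ≡ 15/7. 7⁻¹ ≡ 11 (mod 19), so λ ≡ 15·11 ≡ 13.
  x = λ² - 2 - 2 = 169 - 4 ≡ 13; y = λ·(2 - 13) - 13 ≡ 15. → (13, 15)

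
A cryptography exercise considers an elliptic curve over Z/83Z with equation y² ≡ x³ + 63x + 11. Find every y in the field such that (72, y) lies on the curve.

x³ + 63x + 11 = 377795 ≡ 62 (mod 83).
62 is a non-residue mod 83; no y exists.

none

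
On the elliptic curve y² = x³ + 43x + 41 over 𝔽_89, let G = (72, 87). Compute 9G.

Repeated addition: build up to 9G.
2G: tangent at (72, 87): λ = (3·72² + 43)/(2·87) ≡ 20/85. 85⁻¹ ≡ 22 (mod 89), so λ ≡ 20·22 ≡ 84.
  x = λ² - 72 - 72 = 7056 - 144 ≡ 59; y = λ·(72 - 59) - 87 ≡ 26. → (59, 26)
3G: (59, 26) + (72, 87). λ = (87 - 26)/(72 - 59) ≡ 61/13 mod 89. 13⁻¹ ≡ 48 (mod 89), so λ ≡ 80.
  x = λ² - 59 - 72 = 6400 - 131 ≡ 39; y = λ·(59 - 39) - 26 ≡ 61. → (39, 61)
4G: (39, 61) + (72, 87). λ = (87 - 61)/(72 - 39) ≡ 26/33 mod 89. 33⁻¹ ≡ 27 (mod 89) since 33·27 = 891 ≡ 1, so λ ≡ 79.
  x = λ² - 39 - 72 = 6241 - 111 ≡ 78; y = λ·(39 - 78) - 61 ≡ 62. → (78, 62)
5G: (78, 62) + (72, 87). λ = (87 - 62)/(72 - 78) ≡ 25/83 mod 89. 83⁻¹ ≡ 74 (mod 89), so λ ≡ 70.
  x = λ² - 78 - 72 = 4900 - 150 ≡ 33; y = λ·(78 - 33) - 62 ≡ 62. → (33, 62)
6G: (33, 62) + (72, 87). λ = (87 - 62)/(72 - 33) ≡ 25/39 mod 89. 39⁻¹ ≡ 16 (mod 89), so λ ≡ 44.
  x = λ² - 33 - 72 = 1936 - 105 ≡ 51; y = λ·(33 - 51) - 62 ≡ 36. → (51, 36)
7G: (51, 36) + (72, 87). λ = (87 - 36)/(72 - 51) ≡ 51/21 mod 89. 21⁻¹ ≡ 17 (mod 89), so λ ≡ 66.
  x = λ² - 51 - 72 = 4356 - 123 ≡ 50; y = λ·(51 - 50) - 36 ≡ 30. → (50, 30)
8G: (50, 30) + (72, 87). λ = (87 - 30)/(72 - 50) ≡ 57/22 mod 89. 22⁻¹ ≡ 85 (mod 89) since 22·85 = 1870 ≡ 1, so λ ≡ 39.
  x = λ² - 50 - 72 = 1521 - 122 ≡ 64; y = λ·(50 - 64) - 30 ≡ 47. → (64, 47)
9G: (64, 47) + (72, 87). λ = (87 - 47)/(72 - 64) ≡ 40/8 mod 89. 8⁻¹ ≡ 78 (mod 89), so λ ≡ 5.
  x = λ² - 64 - 72 = 25 - 136 ≡ 67; y = λ·(64 - 67) - 47 ≡ 27. → (67, 27)

(67, 27)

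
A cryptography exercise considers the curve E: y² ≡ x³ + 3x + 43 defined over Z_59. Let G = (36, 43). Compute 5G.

Repeated addition: build up to 5G.
2G: tangent at (36, 43): λ = (3·36² + 3)/(2·43) ≡ 56/27. 27⁻¹ ≡ 35 (mod 59), so λ ≡ 56·35 ≡ 13.
  x = λ² - 36 - 36 = 169 - 72 ≡ 38; y = λ·(36 - 38) - 43 ≡ 49. → (38, 49)
3G: (38, 49) + (36, 43). λ = (43 - 49)/(36 - 38) ≡ 53/57 mod 59. 57⁻¹ ≡ 29 (mod 59) since 57·29 = 1653 ≡ 1, so λ ≡ 3.
  x = λ² - 38 - 36 = 9 - 74 ≡ 53; y = λ·(38 - 53) - 49 ≡ 24. → (53, 24)
4G: (53, 24) + (36, 43). λ = (43 - 24)/(36 - 53) ≡ 19/42 mod 59. 42⁻¹ ≡ 52 (mod 59) since 42·52 = 2184 ≡ 1, so λ ≡ 44.
  x = λ² - 53 - 36 = 1936 - 89 ≡ 18; y = λ·(53 - 18) - 24 ≡ 41. → (18, 41)
5G: (18, 41) + (36, 43). λ = (43 - 41)/(36 - 18) ≡ 2/18 mod 59. 18⁻¹ ≡ 23 (mod 59) since 18·23 = 414 ≡ 1, so λ ≡ 46.
  x = λ² - 18 - 36 = 2116 - 54 ≡ 56; y = λ·(18 - 56) - 41 ≡ 40. → (56, 40)

(56, 40)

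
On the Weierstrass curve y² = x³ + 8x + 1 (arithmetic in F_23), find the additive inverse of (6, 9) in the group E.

(6, 14)

-(6, 9) = (6, -9 mod 23) = (6, 14).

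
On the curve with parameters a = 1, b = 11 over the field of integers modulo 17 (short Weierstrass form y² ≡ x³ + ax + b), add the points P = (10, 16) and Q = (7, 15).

(2, 15)

(10, 16) + (7, 15). λ = (15 - 16)/(7 - 10) ≡ 16/14 mod 17. 14⁻¹ ≡ 11 (mod 17), so λ ≡ 6.
  x = λ² - 10 - 7 = 36 - 17 ≡ 2; y = λ·(10 - 2) - 16 ≡ 15. → (2, 15)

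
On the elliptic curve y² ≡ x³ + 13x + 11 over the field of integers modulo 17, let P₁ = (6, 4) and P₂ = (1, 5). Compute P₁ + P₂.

(6, 4) + (1, 5). λ = (5 - 4)/(1 - 6) ≡ 1/12 mod 17. 12⁻¹ ≡ 10 (mod 17) since 12·10 = 120 ≡ 1, so λ ≡ 10.
  x = λ² - 6 - 1 = 100 - 7 ≡ 8; y = λ·(6 - 8) - 4 ≡ 10. → (8, 10)

(8, 10)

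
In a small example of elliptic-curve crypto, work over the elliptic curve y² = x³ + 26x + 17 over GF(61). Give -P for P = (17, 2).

-(17, 2) = (17, -2 mod 61) = (17, 59).

(17, 59)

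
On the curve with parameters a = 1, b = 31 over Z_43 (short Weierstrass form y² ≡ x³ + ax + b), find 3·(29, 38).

(30, 33)

Write G = (29, 38).
Repeated addition: build up to 3G.
2G: tangent at (29, 38): λ = (3·29² + 1)/(2·38) ≡ 30/33. 33⁻¹ ≡ 30 (mod 43) since 33·30 = 990 ≡ 1, so λ ≡ 30·30 ≡ 40.
  x = λ² - 29 - 29 = 1600 - 58 ≡ 37; y = λ·(29 - 37) - 38 ≡ 29. → (37, 29)
3G: (37, 29) + (29, 38). λ = (38 - 29)/(29 - 37) ≡ 9/35 mod 43. 35⁻¹ ≡ 16 (mod 43) since 35·16 = 560 ≡ 1, so λ ≡ 15.
  x = λ² - 37 - 29 = 225 - 66 ≡ 30; y = λ·(37 - 30) - 29 ≡ 33. → (30, 33)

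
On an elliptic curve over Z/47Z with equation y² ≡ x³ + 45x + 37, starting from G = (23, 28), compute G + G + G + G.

(40, 15)

Repeated addition: build up to 4G.
2G: tangent at (23, 28): λ = (3·23² + 45)/(2·28) ≡ 34/9. 9⁻¹ ≡ 21 (mod 47), so λ ≡ 34·21 ≡ 9.
  x = λ² - 23 - 23 = 81 - 46 ≡ 35; y = λ·(23 - 35) - 28 ≡ 5. → (35, 5)
3G: (35, 5) + (23, 28). λ = (28 - 5)/(23 - 35) ≡ 23/35 mod 47. 35⁻¹ ≡ 43 (mod 47), so λ ≡ 2.
  x = λ² - 35 - 23 = 4 - 58 ≡ 40; y = λ·(35 - 40) - 5 ≡ 32. → (40, 32)
4G: (40, 32) + (23, 28). λ = (28 - 32)/(23 - 40) ≡ 43/30 mod 47. 30⁻¹ ≡ 11 (mod 47), so λ ≡ 3.
  x = λ² - 40 - 23 = 9 - 63 ≡ 40; y = λ·(40 - 40) - 32 ≡ 15. → (40, 15)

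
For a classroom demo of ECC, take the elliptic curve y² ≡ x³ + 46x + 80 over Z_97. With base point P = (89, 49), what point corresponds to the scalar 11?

(89, 48)

Double-and-add on 11 = (1011)₂. Start with P = (89, 49) for the leading 1-bit.
double: tangent at (89, 49): λ = (3·89² + 46)/(2·49) ≡ 44/1. 1⁻¹ ≡ 1 (mod 97), so λ ≡ 44·1 ≡ 44.
  x = λ² - 89 - 89 = 1936 - 178 ≡ 12; y = λ·(89 - 12) - 49 ≡ 41. → (12, 41)
double: tangent at (12, 41): λ = (3·12² + 46)/(2·41) ≡ 90/82. 82⁻¹ ≡ 84 (mod 97), so λ ≡ 90·84 ≡ 91.
  x = λ² - 12 - 12 = 8281 - 24 ≡ 12; y = λ·(12 - 12) - 41 ≡ 56. → (12, 56)
add P: (12, 56) + (89, 49). λ = (49 - 56)/(89 - 12) ≡ 90/77 mod 97. 77⁻¹ ≡ 63 (mod 97) since 77·63 = 4851 ≡ 1, so λ ≡ 44.
  x = λ² - 12 - 89 = 1936 - 101 ≡ 89; y = λ·(12 - 89) - 56 ≡ 48. → (89, 48)
double: tangent at (89, 48): λ = (3·89² + 46)/(2·48) ≡ 44/96. 96⁻¹ ≡ 96 (mod 97) since 96·96 = 9216 ≡ 1, so λ ≡ 44·96 ≡ 53.
  x = λ² - 89 - 89 = 2809 - 178 ≡ 12; y = λ·(89 - 12) - 48 ≡ 56. → (12, 56)
add P: (12, 56) + (89, 49). λ = (49 - 56)/(89 - 12) ≡ 90/77 mod 97. 77⁻¹ ≡ 63 (mod 97) since 77·63 = 4851 ≡ 1, so λ ≡ 44.
  x = λ² - 12 - 89 = 1936 - 101 ≡ 89; y = λ·(12 - 89) - 56 ≡ 48. → (89, 48)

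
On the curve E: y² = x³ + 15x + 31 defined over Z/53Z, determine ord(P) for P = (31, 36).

3

2P: tangent at (31, 36): λ = (3·31² + 15)/(2·36) ≡ 36/19. 19⁻¹ ≡ 14 (mod 53) since 19·14 = 266 ≡ 1, so λ ≡ 36·14 ≡ 27.
  x = λ² - 31 - 31 = 729 - 62 ≡ 31; y = λ·(31 - 31) - 36 ≡ 17. → (31, 17)
3P: (31, 17) + (31, 36): same x and y₁ ≡ -y₂, so the sum is 𝒪.
3P = 𝒪, so the order is 3.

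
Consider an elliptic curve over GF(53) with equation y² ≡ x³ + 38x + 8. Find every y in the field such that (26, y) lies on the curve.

x³ + 38x + 8 = 18572 ≡ 22 (mod 53).
22 is a non-residue mod 53; no y exists.

none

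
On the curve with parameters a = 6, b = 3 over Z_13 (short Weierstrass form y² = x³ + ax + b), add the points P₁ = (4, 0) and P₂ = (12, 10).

(4, 0) + (12, 10). λ = (10 - 0)/(12 - 4) ≡ 10/8 mod 13. 8⁻¹ ≡ 5 (mod 13), so λ ≡ 11.
  x = λ² - 4 - 12 = 121 - 16 ≡ 1; y = λ·(4 - 1) - 0 ≡ 7. → (1, 7)

(1, 7)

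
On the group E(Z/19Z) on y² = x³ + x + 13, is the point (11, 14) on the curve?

y² = 14² ≡ 6; x³ + 1x + 13 = 1355 ≡ 6 (mod 19). 6 = 6.

yes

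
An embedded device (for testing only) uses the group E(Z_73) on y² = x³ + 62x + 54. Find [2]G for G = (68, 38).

(19, 34)

tangent at (68, 38): λ = (3·68² + 62)/(2·38) ≡ 64/3. 3⁻¹ ≡ 49 (mod 73), so λ ≡ 64·49 ≡ 70.
  x = λ² - 68 - 68 = 4900 - 136 ≡ 19; y = λ·(68 - 19) - 38 ≡ 34. → (19, 34)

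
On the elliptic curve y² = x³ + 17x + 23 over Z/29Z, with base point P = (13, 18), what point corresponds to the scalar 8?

Repeated addition: build up to 8P.
2P: tangent at (13, 18): λ = (3·13² + 17)/(2·18) ≡ 2/7. 7⁻¹ ≡ 25 (mod 29), so λ ≡ 2·25 ≡ 21.
  x = λ² - 13 - 13 = 441 - 26 ≡ 9; y = λ·(13 - 9) - 18 ≡ 8. → (9, 8)
3P: (9, 8) + (13, 18). λ = (18 - 8)/(13 - 9) ≡ 10/4 mod 29. 4⁻¹ ≡ 22 (mod 29), so λ ≡ 17.
  x = λ² - 9 - 13 = 289 - 22 ≡ 6; y = λ·(9 - 6) - 8 ≡ 14. → (6, 14)
4P: (6, 14) + (13, 18). λ = (18 - 14)/(13 - 6) ≡ 4/7 mod 29. 7⁻¹ ≡ 25 (mod 29) since 7·25 = 175 ≡ 1, so λ ≡ 13.
  x = λ² - 6 - 13 = 169 - 19 ≡ 5; y = λ·(6 - 5) - 14 ≡ 28. → (5, 28)
5P: (5, 28) + (13, 18). λ = (18 - 28)/(13 - 5) ≡ 19/8 mod 29. 8⁻¹ ≡ 11 (mod 29) since 8·11 = 88 ≡ 1, so λ ≡ 6.
  x = λ² - 5 - 13 = 36 - 18 ≡ 18; y = λ·(5 - 18) - 28 ≡ 10. → (18, 10)
6P: (18, 10) + (13, 18). λ = (18 - 10)/(13 - 18) ≡ 8/24 mod 29. 24⁻¹ ≡ 23 (mod 29) since 24·23 = 552 ≡ 1, so λ ≡ 10.
  x = λ² - 18 - 13 = 100 - 31 ≡ 11; y = λ·(18 - 11) - 10 ≡ 2. → (11, 2)
7P: (11, 2) + (13, 18). λ = (18 - 2)/(13 - 11) ≡ 16/2 mod 29. 2⁻¹ ≡ 15 (mod 29), so λ ≡ 8.
  x = λ² - 11 - 13 = 64 - 24 ≡ 11; y = λ·(11 - 11) - 2 ≡ 27. → (11, 27)
8P: (11, 27) + (13, 18). λ = (18 - 27)/(13 - 11) ≡ 20/2 mod 29. 2⁻¹ ≡ 15 (mod 29), so λ ≡ 10.
  x = λ² - 11 - 13 = 100 - 24 ≡ 18; y = λ·(11 - 18) - 27 ≡ 19. → (18, 19)

(18, 19)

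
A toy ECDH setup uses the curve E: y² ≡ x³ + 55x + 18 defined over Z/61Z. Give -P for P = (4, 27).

(4, 34)

-(4, 27) = (4, -27 mod 61) = (4, 34).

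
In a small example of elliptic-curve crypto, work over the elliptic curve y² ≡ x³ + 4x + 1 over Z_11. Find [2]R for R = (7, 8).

tangent at (7, 8): λ = (3·7² + 4)/(2·8) ≡ 8/5. 5⁻¹ ≡ 9 (mod 11) since 5·9 = 45 ≡ 1, so λ ≡ 8·9 ≡ 6.
  x = λ² - 7 - 7 = 36 - 14 ≡ 0; y = λ·(7 - 0) - 8 ≡ 1. → (0, 1)

(0, 1)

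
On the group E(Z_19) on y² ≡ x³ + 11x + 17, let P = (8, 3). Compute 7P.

Double-and-add on 7 = (111)₂. Start with P = (8, 3) for the leading 1-bit.
double: tangent at (8, 3): λ = (3·8² + 11)/(2·3) ≡ 13/6. 6⁻¹ ≡ 16 (mod 19), so λ ≡ 13·16 ≡ 18.
  x = λ² - 8 - 8 = 324 - 16 ≡ 4; y = λ·(8 - 4) - 3 ≡ 12. → (4, 12)
add P: (4, 12) + (8, 3). λ = (3 - 12)/(8 - 4) ≡ 10/4 mod 19. 4⁻¹ ≡ 5 (mod 19), so λ ≡ 12.
  x = λ² - 4 - 8 = 144 - 12 ≡ 18; y = λ·(4 - 18) - 12 ≡ 10. → (18, 10)
double: tangent at (18, 10): λ = (3·18² + 11)/(2·10) ≡ 14/1. 1⁻¹ ≡ 1 (mod 19), so λ ≡ 14·1 ≡ 14.
  x = λ² - 18 - 18 = 196 - 36 ≡ 8; y = λ·(18 - 8) - 10 ≡ 16. → (8, 16)
add P: (8, 16) + (8, 3): same x and y₁ ≡ -y₂, so the sum is 𝒪.

O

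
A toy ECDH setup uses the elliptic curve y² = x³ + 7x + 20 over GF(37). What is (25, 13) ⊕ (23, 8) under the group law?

(25, 13) + (23, 8). λ = (8 - 13)/(23 - 25) ≡ 32/35 mod 37. 35⁻¹ ≡ 18 (mod 37) since 35·18 = 630 ≡ 1, so λ ≡ 21.
  x = λ² - 25 - 23 = 441 - 48 ≡ 23; y = λ·(25 - 23) - 13 ≡ 29. → (23, 29)

(23, 29)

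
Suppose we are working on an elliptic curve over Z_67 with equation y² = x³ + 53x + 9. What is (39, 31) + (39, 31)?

(66, 25)

tangent at (39, 31): λ = (3·39² + 53)/(2·31) ≡ 60/62. 62⁻¹ ≡ 40 (mod 67), so λ ≡ 60·40 ≡ 55.
  x = λ² - 39 - 39 = 3025 - 78 ≡ 66; y = λ·(39 - 66) - 31 ≡ 25. → (66, 25)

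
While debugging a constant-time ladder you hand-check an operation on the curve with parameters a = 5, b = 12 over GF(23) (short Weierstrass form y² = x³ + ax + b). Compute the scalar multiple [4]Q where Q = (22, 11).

(22, 12)

Repeated addition: build up to 4Q.
2Q: tangent at (22, 11): λ = (3·22² + 5)/(2·11) ≡ 8/22. 22⁻¹ ≡ 22 (mod 23), so λ ≡ 8·22 ≡ 15.
  x = λ² - 22 - 22 = 225 - 44 ≡ 20; y = λ·(22 - 20) - 11 ≡ 19. → (20, 19)
3Q: (20, 19) + (22, 11). λ = (11 - 19)/(22 - 20) ≡ 15/2 mod 23. 2⁻¹ ≡ 12 (mod 23) since 2·12 = 24 ≡ 1, so λ ≡ 19.
  x = λ² - 20 - 22 = 361 - 42 ≡ 20; y = λ·(20 - 20) - 19 ≡ 4. → (20, 4)
4Q: (20, 4) + (22, 11). λ = (11 - 4)/(22 - 20) ≡ 7/2 mod 23. 2⁻¹ ≡ 12 (mod 23), so λ ≡ 15.
  x = λ² - 20 - 22 = 225 - 42 ≡ 22; y = λ·(20 - 22) - 4 ≡ 12. → (22, 12)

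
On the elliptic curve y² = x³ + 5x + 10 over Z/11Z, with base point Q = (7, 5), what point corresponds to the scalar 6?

Double-and-add on 6 = (110)₂. Start with Q = (7, 5) for the leading 1-bit.
double: tangent at (7, 5): λ = (3·7² + 5)/(2·5) ≡ 9/10. 10⁻¹ ≡ 10 (mod 11) since 10·10 = 100 ≡ 1, so λ ≡ 9·10 ≡ 2.
  x = λ² - 7 - 7 = 4 - 14 ≡ 1; y = λ·(7 - 1) - 5 ≡ 7. → (1, 7)
add Q: (1, 7) + (7, 5). λ = (5 - 7)/(7 - 1) ≡ 9/6 mod 11. 6⁻¹ ≡ 2 (mod 11) since 6·2 = 12 ≡ 1, so λ ≡ 7.
  x = λ² - 1 - 7 = 49 - 8 ≡ 8; y = λ·(1 - 8) - 7 ≡ 10. → (8, 10)
double: tangent at (8, 10): λ = (3·8² + 5)/(2·10) ≡ 10/9. 9⁻¹ ≡ 5 (mod 11), so λ ≡ 10·5 ≡ 6.
  x = λ² - 8 - 8 = 36 - 16 ≡ 9; y = λ·(8 - 9) - 10 ≡ 6. → (9, 6)

(9, 6)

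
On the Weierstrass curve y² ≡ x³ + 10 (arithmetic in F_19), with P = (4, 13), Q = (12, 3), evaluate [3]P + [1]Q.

First 3P:
Repeated addition: build up to 3P.
2P: tangent at (4, 13): λ = (3·4² + 0)/(2·13) ≡ 10/7. 7⁻¹ ≡ 11 (mod 19), so λ ≡ 10·11 ≡ 15.
  x = λ² - 4 - 4 = 225 - 8 ≡ 8; y = λ·(4 - 8) - 13 ≡ 3. → (8, 3)
3P: (8, 3) + (4, 13). λ = (13 - 3)/(4 - 8) ≡ 10/15 mod 19. 15⁻¹ ≡ 14 (mod 19) since 15·14 = 210 ≡ 1, so λ ≡ 7.
  x = λ² - 8 - 4 = 49 - 12 ≡ 18; y = λ·(8 - 18) - 3 ≡ 3. → (18, 3)
3P = (18, 3).
Finally 3P + Q:
(18, 3) + (12, 3). λ = (3 - 3)/(12 - 18) ≡ 0/13 mod 19. 13⁻¹ ≡ 3 (mod 19) since 13·3 = 39 ≡ 1, so λ ≡ 0.
  x = λ² - 18 - 12 = 0 - 30 ≡ 8; y = λ·(18 - 8) - 3 ≡ 16. → (8, 16)

(8, 16)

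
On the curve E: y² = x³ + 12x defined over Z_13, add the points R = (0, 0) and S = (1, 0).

(0, 0) + (1, 0). λ = (0 - 0)/(1 - 0) ≡ 0/1 mod 13. 1⁻¹ ≡ 1 (mod 13), so λ ≡ 0.
  x = λ² - 0 - 1 = 0 - 1 ≡ 12; y = λ·(0 - 12) - 0 ≡ 0. → (12, 0)

(12, 0)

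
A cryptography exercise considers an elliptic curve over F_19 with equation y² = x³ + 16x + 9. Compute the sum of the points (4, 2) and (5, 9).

(2, 12)

(4, 2) + (5, 9). λ = (9 - 2)/(5 - 4) ≡ 7/1 mod 19. 1⁻¹ ≡ 1 (mod 19) since 1·1 = 1 ≡ 1, so λ ≡ 7.
  x = λ² - 4 - 5 = 49 - 9 ≡ 2; y = λ·(4 - 2) - 2 ≡ 12. → (2, 12)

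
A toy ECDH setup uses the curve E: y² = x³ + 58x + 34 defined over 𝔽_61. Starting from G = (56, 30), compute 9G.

Double-and-add on 9 = (1001)₂. Start with G = (56, 30) for the leading 1-bit.
double: tangent at (56, 30): λ = (3·56² + 58)/(2·30) ≡ 11/60. 60⁻¹ ≡ 60 (mod 61) since 60·60 = 3600 ≡ 1, so λ ≡ 11·60 ≡ 50.
  x = λ² - 56 - 56 = 2500 - 112 ≡ 9; y = λ·(56 - 9) - 30 ≡ 2. → (9, 2)
double: tangent at (9, 2): λ = (3·9² + 58)/(2·2) ≡ 57/4. 4⁻¹ ≡ 46 (mod 61), so λ ≡ 57·46 ≡ 60.
  x = λ² - 9 - 9 = 3600 - 18 ≡ 44; y = λ·(9 - 44) - 2 ≡ 33. → (44, 33)
double: tangent at (44, 33): λ = (3·44² + 58)/(2·33) ≡ 10/5. 5⁻¹ ≡ 49 (mod 61) since 5·49 = 245 ≡ 1, so λ ≡ 10·49 ≡ 2.
  x = λ² - 44 - 44 = 4 - 88 ≡ 38; y = λ·(44 - 38) - 33 ≡ 40. → (38, 40)
add G: (38, 40) + (56, 30). λ = (30 - 40)/(56 - 38) ≡ 51/18 mod 61. 18⁻¹ ≡ 17 (mod 61) since 18·17 = 306 ≡ 1, so λ ≡ 13.
  x = λ² - 38 - 56 = 169 - 94 ≡ 14; y = λ·(38 - 14) - 40 ≡ 28. → (14, 28)

(14, 28)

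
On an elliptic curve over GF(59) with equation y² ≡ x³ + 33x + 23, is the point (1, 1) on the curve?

no

y² = 1² ≡ 1; x³ + 33x + 23 = 57 ≡ 57 (mod 59). 1 ≠ 57.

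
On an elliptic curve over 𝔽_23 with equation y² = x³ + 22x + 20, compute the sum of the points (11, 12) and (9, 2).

(5, 18)

(11, 12) + (9, 2). λ = (2 - 12)/(9 - 11) ≡ 13/21 mod 23. 21⁻¹ ≡ 11 (mod 23), so λ ≡ 5.
  x = λ² - 11 - 9 = 25 - 20 ≡ 5; y = λ·(11 - 5) - 12 ≡ 18. → (5, 18)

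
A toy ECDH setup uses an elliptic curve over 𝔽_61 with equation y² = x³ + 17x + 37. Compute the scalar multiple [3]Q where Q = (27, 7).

Repeated addition: build up to 3Q.
2Q: tangent at (27, 7): λ = (3·27² + 17)/(2·7) ≡ 8/14. 14⁻¹ ≡ 48 (mod 61), so λ ≡ 8·48 ≡ 18.
  x = λ² - 27 - 27 = 324 - 54 ≡ 26; y = λ·(27 - 26) - 7 ≡ 11. → (26, 11)
3Q: (26, 11) + (27, 7). λ = (7 - 11)/(27 - 26) ≡ 57/1 mod 61. 1⁻¹ ≡ 1 (mod 61), so λ ≡ 57.
  x = λ² - 26 - 27 = 3249 - 53 ≡ 24; y = λ·(26 - 24) - 11 ≡ 42. → (24, 42)

(24, 42)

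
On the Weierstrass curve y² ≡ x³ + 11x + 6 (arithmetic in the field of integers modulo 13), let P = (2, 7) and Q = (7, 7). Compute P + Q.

(2, 7) + (7, 7). λ = (7 - 7)/(7 - 2) ≡ 0/5 mod 13. 5⁻¹ ≡ 8 (mod 13) since 5·8 = 40 ≡ 1, so λ ≡ 0.
  x = λ² - 2 - 7 = 0 - 9 ≡ 4; y = λ·(2 - 4) - 7 ≡ 6. → (4, 6)

(4, 6)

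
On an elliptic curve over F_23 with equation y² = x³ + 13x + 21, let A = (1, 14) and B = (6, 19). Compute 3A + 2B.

First 3A:
Repeated addition: build up to 3A.
2A: tangent at (1, 14): λ = (3·1² + 13)/(2·14) ≡ 16/5. 5⁻¹ ≡ 14 (mod 23) since 5·14 = 70 ≡ 1, so λ ≡ 16·14 ≡ 17.
  x = λ² - 1 - 1 = 289 - 2 ≡ 11; y = λ·(1 - 11) - 14 ≡ 0. → (11, 0)
3A: (11, 0) + (1, 14). λ = (14 - 0)/(1 - 11) ≡ 14/13 mod 23. 13⁻¹ ≡ 16 (mod 23) since 13·16 = 208 ≡ 1, so λ ≡ 17.
  x = λ² - 11 - 1 = 289 - 12 ≡ 1; y = λ·(11 - 1) - 0 ≡ 9. → (1, 9)
3A = (1, 9).
Next 2B:
Repeated addition: build up to 2B.
2B: tangent at (6, 19): λ = (3·6² + 13)/(2·19) ≡ 6/15. 15⁻¹ ≡ 20 (mod 23), so λ ≡ 6·20 ≡ 5.
  x = λ² - 6 - 6 = 25 - 12 ≡ 13; y = λ·(6 - 13) - 19 ≡ 15. → (13, 15)
2B = (13, 15).
Finally 3A + 2B:
(1, 9) + (13, 15). λ = (15 - 9)/(13 - 1) ≡ 6/12 mod 23. 12⁻¹ ≡ 2 (mod 23), so λ ≡ 12.
  x = λ² - 1 - 13 = 144 - 14 ≡ 15; y = λ·(1 - 15) - 9 ≡ 7. → (15, 7)

(15, 7)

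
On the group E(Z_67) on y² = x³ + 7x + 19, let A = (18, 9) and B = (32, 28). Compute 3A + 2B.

First 3A:
Repeated addition: build up to 3A.
2A: tangent at (18, 9): λ = (3·18² + 7)/(2·9) ≡ 41/18. 18⁻¹ ≡ 41 (mod 67), so λ ≡ 41·41 ≡ 6.
  x = λ² - 18 - 18 = 36 - 36 ≡ 0; y = λ·(18 - 0) - 9 ≡ 32. → (0, 32)
3A: (0, 32) + (18, 9). λ = (9 - 32)/(18 - 0) ≡ 44/18 mod 67. 18⁻¹ ≡ 41 (mod 67), so λ ≡ 62.
  x = λ² - 0 - 18 = 3844 - 18 ≡ 7; y = λ·(0 - 7) - 32 ≡ 3. → (7, 3)
3A = (7, 3).
Next 2B:
Repeated addition: build up to 2B.
2B: tangent at (32, 28): λ = (3·32² + 7)/(2·28) ≡ 64/56. 56⁻¹ ≡ 6 (mod 67), so λ ≡ 64·6 ≡ 49.
  x = λ² - 32 - 32 = 2401 - 64 ≡ 59; y = λ·(32 - 59) - 28 ≡ 56. → (59, 56)
2B = (59, 56).
Finally 3A + 2B:
(7, 3) + (59, 56). λ = (56 - 3)/(59 - 7) ≡ 53/52 mod 67. 52⁻¹ ≡ 58 (mod 67) since 52·58 = 3016 ≡ 1, so λ ≡ 59.
  x = λ² - 7 - 59 = 3481 - 66 ≡ 65; y = λ·(7 - 65) - 3 ≡ 59. → (65, 59)

(65, 59)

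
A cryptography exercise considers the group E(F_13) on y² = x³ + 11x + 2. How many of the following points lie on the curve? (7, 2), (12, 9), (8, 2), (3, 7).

3

(7, 2): 2² ≡ 4, rhs ≡ 6 → off.
(12, 9): 9² ≡ 3, rhs ≡ 3 → on.
(8, 2): 2² ≡ 4, rhs ≡ 4 → on.
(3, 7): 7² ≡ 10, rhs ≡ 10 → on.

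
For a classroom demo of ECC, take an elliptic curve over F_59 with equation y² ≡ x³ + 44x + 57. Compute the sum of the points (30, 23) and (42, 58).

(30, 23) + (42, 58). λ = (58 - 23)/(42 - 30) ≡ 35/12 mod 59. 12⁻¹ ≡ 5 (mod 59), so λ ≡ 57.
  x = λ² - 30 - 42 = 3249 - 72 ≡ 50; y = λ·(30 - 50) - 23 ≡ 17. → (50, 17)

(50, 17)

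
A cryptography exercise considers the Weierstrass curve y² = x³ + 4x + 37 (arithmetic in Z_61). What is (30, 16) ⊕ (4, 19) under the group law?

(41, 58)

(30, 16) + (4, 19). λ = (19 - 16)/(4 - 30) ≡ 3/35 mod 61. 35⁻¹ ≡ 7 (mod 61) since 35·7 = 245 ≡ 1, so λ ≡ 21.
  x = λ² - 30 - 4 = 441 - 34 ≡ 41; y = λ·(30 - 41) - 16 ≡ 58. → (41, 58)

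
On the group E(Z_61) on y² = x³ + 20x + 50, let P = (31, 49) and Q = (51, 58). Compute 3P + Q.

(43, 43)

First 3P:
Repeated addition: build up to 3P.
2P: tangent at (31, 49): λ = (3·31² + 20)/(2·49) ≡ 36/37. 37⁻¹ ≡ 33 (mod 61), so λ ≡ 36·33 ≡ 29.
  x = λ² - 31 - 31 = 841 - 62 ≡ 47; y = λ·(31 - 47) - 49 ≡ 36. → (47, 36)
3P: (47, 36) + (31, 49). λ = (49 - 36)/(31 - 47) ≡ 13/45 mod 61. 45⁻¹ ≡ 19 (mod 61), so λ ≡ 3.
  x = λ² - 47 - 31 = 9 - 78 ≡ 53; y = λ·(47 - 53) - 36 ≡ 7. → (53, 7)
3P = (53, 7).
Finally 3P + Q:
(53, 7) + (51, 58). λ = (58 - 7)/(51 - 53) ≡ 51/59 mod 61. 59⁻¹ ≡ 30 (mod 61), so λ ≡ 5.
  x = λ² - 53 - 51 = 25 - 104 ≡ 43; y = λ·(53 - 43) - 7 ≡ 43. → (43, 43)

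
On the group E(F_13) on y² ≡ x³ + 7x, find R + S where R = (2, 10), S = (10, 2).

(2, 3)

(2, 10) + (10, 2). λ = (2 - 10)/(10 - 2) ≡ 5/8 mod 13. 8⁻¹ ≡ 5 (mod 13), so λ ≡ 12.
  x = λ² - 2 - 10 = 144 - 12 ≡ 2; y = λ·(2 - 2) - 10 ≡ 3. → (2, 3)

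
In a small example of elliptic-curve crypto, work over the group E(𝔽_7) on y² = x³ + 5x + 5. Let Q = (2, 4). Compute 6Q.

Repeated addition: build up to 6Q.
2Q: tangent at (2, 4): λ = (3·2² + 5)/(2·4) ≡ 3/1. 1⁻¹ ≡ 1 (mod 7), so λ ≡ 3·1 ≡ 3.
  x = λ² - 2 - 2 = 9 - 4 ≡ 5; y = λ·(2 - 5) - 4 ≡ 1. → (5, 1)
3Q: (5, 1) + (2, 4). λ = (4 - 1)/(2 - 5) ≡ 3/4 mod 7. 4⁻¹ ≡ 2 (mod 7) since 4·2 = 8 ≡ 1, so λ ≡ 6.
  x = λ² - 5 - 2 = 36 - 7 ≡ 1; y = λ·(5 - 1) - 1 ≡ 2. → (1, 2)
4Q: (1, 2) + (2, 4). λ = (4 - 2)/(2 - 1) ≡ 2/1 mod 7. 1⁻¹ ≡ 1 (mod 7), so λ ≡ 2.
  x = λ² - 1 - 2 = 4 - 3 ≡ 1; y = λ·(1 - 1) - 2 ≡ 5. → (1, 5)
5Q: (1, 5) + (2, 4). λ = (4 - 5)/(2 - 1) ≡ 6/1 mod 7. 1⁻¹ ≡ 1 (mod 7), so λ ≡ 6.
  x = λ² - 1 - 2 = 36 - 3 ≡ 5; y = λ·(1 - 5) - 5 ≡ 6. → (5, 6)
6Q: (5, 6) + (2, 4). λ = (4 - 6)/(2 - 5) ≡ 5/4 mod 7. 4⁻¹ ≡ 2 (mod 7) since 4·2 = 8 ≡ 1, so λ ≡ 3.
  x = λ² - 5 - 2 = 9 - 7 ≡ 2; y = λ·(5 - 2) - 6 ≡ 3. → (2, 3)

(2, 3)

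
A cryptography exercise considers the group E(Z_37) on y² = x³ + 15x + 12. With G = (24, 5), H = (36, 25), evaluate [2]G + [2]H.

First 2G:
Repeated addition: build up to 2G.
2G: tangent at (24, 5): λ = (3·24² + 15)/(2·5) ≡ 4/10. 10⁻¹ ≡ 26 (mod 37), so λ ≡ 4·26 ≡ 30.
  x = λ² - 24 - 24 = 900 - 48 ≡ 1; y = λ·(24 - 1) - 5 ≡ 19. → (1, 19)
2G = (1, 19).
Next 2H:
Repeated addition: build up to 2H.
2H: tangent at (36, 25): λ = (3·36² + 15)/(2·25) ≡ 18/13. 13⁻¹ ≡ 20 (mod 37) since 13·20 = 260 ≡ 1, so λ ≡ 18·20 ≡ 27.
  x = λ² - 36 - 36 = 729 - 72 ≡ 28; y = λ·(36 - 28) - 25 ≡ 6. → (28, 6)
2H = (28, 6).
Finally 2G + 2H:
(1, 19) + (28, 6). λ = (6 - 19)/(28 - 1) ≡ 24/27 mod 37. 27⁻¹ ≡ 11 (mod 37), so λ ≡ 5.
  x = λ² - 1 - 28 = 25 - 29 ≡ 33; y = λ·(1 - 33) - 19 ≡ 6. → (33, 6)

(33, 6)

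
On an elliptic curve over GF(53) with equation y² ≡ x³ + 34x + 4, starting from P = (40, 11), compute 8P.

Double-and-add on 8 = (1000)₂. Start with P = (40, 11) for the leading 1-bit.
double: tangent at (40, 11): λ = (3·40² + 34)/(2·11) ≡ 11/22. 22⁻¹ ≡ 41 (mod 53), so λ ≡ 11·41 ≡ 27.
  x = λ² - 40 - 40 = 729 - 80 ≡ 13; y = λ·(40 - 13) - 11 ≡ 29. → (13, 29)
double: tangent at (13, 29): λ = (3·13² + 34)/(2·29) ≡ 11/5. 5⁻¹ ≡ 32 (mod 53), so λ ≡ 11·32 ≡ 34.
  x = λ² - 13 - 13 = 1156 - 26 ≡ 17; y = λ·(13 - 17) - 29 ≡ 47. → (17, 47)
double: tangent at (17, 47): λ = (3·17² + 34)/(2·47) ≡ 0/41. 41⁻¹ ≡ 22 (mod 53), so λ ≡ 0·22 ≡ 0.
  x = λ² - 17 - 17 = 0 - 34 ≡ 19; y = λ·(17 - 19) - 47 ≡ 6. → (19, 6)

(19, 6)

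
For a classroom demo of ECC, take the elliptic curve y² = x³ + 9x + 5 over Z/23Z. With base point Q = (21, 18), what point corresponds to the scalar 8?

(4, 17)

Double-and-add on 8 = (1000)₂. Start with Q = (21, 18) for the leading 1-bit.
double: tangent at (21, 18): λ = (3·21² + 9)/(2·18) ≡ 21/13. 13⁻¹ ≡ 16 (mod 23) since 13·16 = 208 ≡ 1, so λ ≡ 21·16 ≡ 14.
  x = λ² - 21 - 21 = 196 - 42 ≡ 16; y = λ·(21 - 16) - 18 ≡ 6. → (16, 6)
double: tangent at (16, 6): λ = (3·16² + 9)/(2·6) ≡ 18/12. 12⁻¹ ≡ 2 (mod 23) since 12·2 = 24 ≡ 1, so λ ≡ 18·2 ≡ 13.
  x = λ² - 16 - 16 = 169 - 32 ≡ 22; y = λ·(16 - 22) - 6 ≡ 8. → (22, 8)
double: tangent at (22, 8): λ = (3·22² + 9)/(2·8) ≡ 12/16. 16⁻¹ ≡ 13 (mod 23), so λ ≡ 12·13 ≡ 18.
  x = λ² - 22 - 22 = 324 - 44 ≡ 4; y = λ·(22 - 4) - 8 ≡ 17. → (4, 17)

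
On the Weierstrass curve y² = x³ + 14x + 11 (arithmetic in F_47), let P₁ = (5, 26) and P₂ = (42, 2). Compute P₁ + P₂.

(2, 0)

(5, 26) + (42, 2). λ = (2 - 26)/(42 - 5) ≡ 23/37 mod 47. 37⁻¹ ≡ 14 (mod 47), so λ ≡ 40.
  x = λ² - 5 - 42 = 1600 - 47 ≡ 2; y = λ·(5 - 2) - 26 ≡ 0. → (2, 0)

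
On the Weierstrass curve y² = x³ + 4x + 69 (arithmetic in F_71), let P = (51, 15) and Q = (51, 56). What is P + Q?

The two points share x = 51 and their y-coordinates satisfy 15 + 56 ≡ 0 (mod 71), so they are inverses. Their sum is O.

O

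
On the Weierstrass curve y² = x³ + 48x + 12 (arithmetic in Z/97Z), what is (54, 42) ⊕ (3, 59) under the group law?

(54, 42) + (3, 59). λ = (59 - 42)/(3 - 54) ≡ 17/46 mod 97. 46⁻¹ ≡ 19 (mod 97) since 46·19 = 874 ≡ 1, so λ ≡ 32.
  x = λ² - 54 - 3 = 1024 - 57 ≡ 94; y = λ·(54 - 94) - 42 ≡ 36. → (94, 36)

(94, 36)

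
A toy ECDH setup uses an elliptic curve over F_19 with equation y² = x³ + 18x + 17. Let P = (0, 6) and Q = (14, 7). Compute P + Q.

(2, 2)

(0, 6) + (14, 7). λ = (7 - 6)/(14 - 0) ≡ 1/14 mod 19. 14⁻¹ ≡ 15 (mod 19), so λ ≡ 15.
  x = λ² - 0 - 14 = 225 - 14 ≡ 2; y = λ·(0 - 2) - 6 ≡ 2. → (2, 2)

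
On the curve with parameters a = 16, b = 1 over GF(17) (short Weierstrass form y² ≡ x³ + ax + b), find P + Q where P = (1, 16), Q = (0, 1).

(1, 16) + (0, 1). λ = (1 - 16)/(0 - 1) ≡ 2/16 mod 17. 16⁻¹ ≡ 16 (mod 17), so λ ≡ 15.
  x = λ² - 1 - 0 = 225 - 1 ≡ 3; y = λ·(1 - 3) - 16 ≡ 5. → (3, 5)

(3, 5)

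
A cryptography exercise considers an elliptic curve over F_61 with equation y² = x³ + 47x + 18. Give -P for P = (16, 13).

(16, 48)

-(16, 13) = (16, -13 mod 61) = (16, 48).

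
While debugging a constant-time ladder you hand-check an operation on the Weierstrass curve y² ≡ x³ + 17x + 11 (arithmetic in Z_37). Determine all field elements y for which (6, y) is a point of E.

x³ + 17x + 11 = 329 ≡ 33 (mod 37).
Square roots of 33 mod 37: 12 and 25 (since 12² = 144 ≡ 33).

12, 25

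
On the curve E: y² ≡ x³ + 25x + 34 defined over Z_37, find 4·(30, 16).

(24, 18)

Write G = (30, 16).
Repeated addition: build up to 4G.
2G: tangent at (30, 16): λ = (3·30² + 25)/(2·16) ≡ 24/32. 32⁻¹ ≡ 22 (mod 37) since 32·22 = 704 ≡ 1, so λ ≡ 24·22 ≡ 10.
  x = λ² - 30 - 30 = 100 - 60 ≡ 3; y = λ·(30 - 3) - 16 ≡ 32. → (3, 32)
3G: (3, 32) + (30, 16). λ = (16 - 32)/(30 - 3) ≡ 21/27 mod 37. 27⁻¹ ≡ 11 (mod 37), so λ ≡ 9.
  x = λ² - 3 - 30 = 81 - 33 ≡ 11; y = λ·(3 - 11) - 32 ≡ 7. → (11, 7)
4G: (11, 7) + (30, 16). λ = (16 - 7)/(30 - 11) ≡ 9/19 mod 37. 19⁻¹ ≡ 2 (mod 37), so λ ≡ 18.
  x = λ² - 11 - 30 = 324 - 41 ≡ 24; y = λ·(11 - 24) - 7 ≡ 18. → (24, 18)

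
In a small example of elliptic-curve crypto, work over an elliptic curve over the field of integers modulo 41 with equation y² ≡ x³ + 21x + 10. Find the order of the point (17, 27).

12

2P: tangent at (17, 27): λ = (3·17² + 21)/(2·27) ≡ 27/13. 13⁻¹ ≡ 19 (mod 41) since 13·19 = 247 ≡ 1, so λ ≡ 27·19 ≡ 21.
  x = λ² - 17 - 17 = 441 - 34 ≡ 38; y = λ·(17 - 38) - 27 ≡ 24. → (38, 24)
3P: (38, 24) + (17, 27). λ = (27 - 24)/(17 - 38) ≡ 3/20 mod 41. 20⁻¹ ≡ 39 (mod 41), so λ ≡ 35.
  x = λ² - 38 - 17 = 1225 - 55 ≡ 22; y = λ·(38 - 22) - 24 ≡ 3. → (22, 3)
4P: (22, 3) + (17, 27). λ = (27 - 3)/(17 - 22) ≡ 24/36 mod 41. 36⁻¹ ≡ 8 (mod 41) since 36·8 = 288 ≡ 1, so λ ≡ 28.
  x = λ² - 22 - 17 = 784 - 39 ≡ 7; y = λ·(22 - 7) - 3 ≡ 7. → (7, 7)
5P: (7, 7) + (17, 27). λ = (27 - 7)/(17 - 7) ≡ 20/10 mod 41. 10⁻¹ ≡ 37 (mod 41), so λ ≡ 2.
  x = λ² - 7 - 17 = 4 - 24 ≡ 21; y = λ·(7 - 21) - 7 ≡ 6. → (21, 6)
6P: (21, 6) + (17, 27). λ = (27 - 6)/(17 - 21) ≡ 21/37 mod 41. 37⁻¹ ≡ 10 (mod 41), so λ ≡ 5.
  x = λ² - 21 - 17 = 25 - 38 ≡ 28; y = λ·(21 - 28) - 6 ≡ 0. → (28, 0)
7P: (28, 0) + (17, 27). λ = (27 - 0)/(17 - 28) ≡ 27/30 mod 41. 30⁻¹ ≡ 26 (mod 41), so λ ≡ 5.
  x = λ² - 28 - 17 = 25 - 45 ≡ 21; y = λ·(28 - 21) - 0 ≡ 35. → (21, 35)
8P: (21, 35) + (17, 27). λ = (27 - 35)/(17 - 21) ≡ 33/37 mod 41. 37⁻¹ ≡ 10 (mod 41) since 37·10 = 370 ≡ 1, so λ ≡ 2.
  x = λ² - 21 - 17 = 4 - 38 ≡ 7; y = λ·(21 - 7) - 35 ≡ 34. → (7, 34)
9P: (7, 34) + (17, 27). λ = (27 - 34)/(17 - 7) ≡ 34/10 mod 41. 10⁻¹ ≡ 37 (mod 41), so λ ≡ 28.
  x = λ² - 7 - 17 = 784 - 24 ≡ 22; y = λ·(7 - 22) - 34 ≡ 38. → (22, 38)
10P: (22, 38) + (17, 27). λ = (27 - 38)/(17 - 22) ≡ 30/36 mod 41. 36⁻¹ ≡ 8 (mod 41), so λ ≡ 35.
  x = λ² - 22 - 17 = 1225 - 39 ≡ 38; y = λ·(22 - 38) - 38 ≡ 17. → (38, 17)
11P: (38, 17) + (17, 27). λ = (27 - 17)/(17 - 38) ≡ 10/20 mod 41. 20⁻¹ ≡ 39 (mod 41), so λ ≡ 21.
  x = λ² - 38 - 17 = 441 - 55 ≡ 17; y = λ·(38 - 17) - 17 ≡ 14. → (17, 14)
12P: (17, 14) + (17, 27): same x and y₁ ≡ -y₂, so the sum is the point at infinity.
12P = the point at infinity, so the order is 12.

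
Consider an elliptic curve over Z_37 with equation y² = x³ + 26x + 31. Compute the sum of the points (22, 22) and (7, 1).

(22, 22) + (7, 1). λ = (1 - 22)/(7 - 22) ≡ 16/22 mod 37. 22⁻¹ ≡ 32 (mod 37) since 22·32 = 704 ≡ 1, so λ ≡ 31.
  x = λ² - 22 - 7 = 961 - 29 ≡ 7; y = λ·(22 - 7) - 22 ≡ 36. → (7, 36)

(7, 36)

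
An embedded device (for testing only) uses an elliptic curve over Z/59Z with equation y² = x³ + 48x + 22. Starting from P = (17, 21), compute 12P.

(57, 6)

Double-and-add on 12 = (1100)₂. Start with P = (17, 21) for the leading 1-bit.
double: tangent at (17, 21): λ = (3·17² + 48)/(2·21) ≡ 30/42. 42⁻¹ ≡ 52 (mod 59), so λ ≡ 30·52 ≡ 26.
  x = λ² - 17 - 17 = 676 - 34 ≡ 52; y = λ·(17 - 52) - 21 ≡ 13. → (52, 13)
add P: (52, 13) + (17, 21). λ = (21 - 13)/(17 - 52) ≡ 8/24 mod 59. 24⁻¹ ≡ 32 (mod 59), so λ ≡ 20.
  x = λ² - 52 - 17 = 400 - 69 ≡ 36; y = λ·(52 - 36) - 13 ≡ 12. → (36, 12)
double: tangent at (36, 12): λ = (3·36² + 48)/(2·12) ≡ 42/24. 24⁻¹ ≡ 32 (mod 59) since 24·32 = 768 ≡ 1, so λ ≡ 42·32 ≡ 46.
  x = λ² - 36 - 36 = 2116 - 72 ≡ 38; y = λ·(36 - 38) - 12 ≡ 14. → (38, 14)
double: tangent at (38, 14): λ = (3·38² + 48)/(2·14) ≡ 14/28. 28⁻¹ ≡ 19 (mod 59), so λ ≡ 14·19 ≡ 30.
  x = λ² - 38 - 38 = 900 - 76 ≡ 57; y = λ·(38 - 57) - 14 ≡ 6. → (57, 6)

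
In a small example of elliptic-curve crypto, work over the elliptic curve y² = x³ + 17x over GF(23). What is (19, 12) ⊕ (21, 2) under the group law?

(19, 12) + (21, 2). λ = (2 - 12)/(21 - 19) ≡ 13/2 mod 23. 2⁻¹ ≡ 12 (mod 23), so λ ≡ 18.
  x = λ² - 19 - 21 = 324 - 40 ≡ 8; y = λ·(19 - 8) - 12 ≡ 2. → (8, 2)

(8, 2)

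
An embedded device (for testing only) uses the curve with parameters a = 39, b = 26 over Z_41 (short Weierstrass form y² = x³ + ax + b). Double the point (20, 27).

tangent at (20, 27): λ = (3·20² + 39)/(2·27) ≡ 9/13. 13⁻¹ ≡ 19 (mod 41), so λ ≡ 9·19 ≡ 7.
  x = λ² - 20 - 20 = 49 - 40 ≡ 9; y = λ·(20 - 9) - 27 ≡ 9. → (9, 9)

(9, 9)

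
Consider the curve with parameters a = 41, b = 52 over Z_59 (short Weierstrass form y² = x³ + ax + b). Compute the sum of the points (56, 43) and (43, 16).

(9, 41)

(56, 43) + (43, 16). λ = (16 - 43)/(43 - 56) ≡ 32/46 mod 59. 46⁻¹ ≡ 9 (mod 59), so λ ≡ 52.
  x = λ² - 56 - 43 = 2704 - 99 ≡ 9; y = λ·(56 - 9) - 43 ≡ 41. → (9, 41)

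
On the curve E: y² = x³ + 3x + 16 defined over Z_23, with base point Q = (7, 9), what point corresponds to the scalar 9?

Double-and-add on 9 = (1001)₂. Start with Q = (7, 9) for the leading 1-bit.
double: tangent at (7, 9): λ = (3·7² + 3)/(2·9) ≡ 12/18. 18⁻¹ ≡ 9 (mod 23) since 18·9 = 162 ≡ 1, so λ ≡ 12·9 ≡ 16.
  x = λ² - 7 - 7 = 256 - 14 ≡ 12; y = λ·(7 - 12) - 9 ≡ 3. → (12, 3)
double: tangent at (12, 3): λ = (3·12² + 3)/(2·3) ≡ 21/6. 6⁻¹ ≡ 4 (mod 23), so λ ≡ 21·4 ≡ 15.
  x = λ² - 12 - 12 = 225 - 24 ≡ 17; y = λ·(12 - 17) - 3 ≡ 14. → (17, 14)
double: tangent at (17, 14): λ = (3·17² + 3)/(2·14) ≡ 19/5. 5⁻¹ ≡ 14 (mod 23) since 5·14 = 70 ≡ 1, so λ ≡ 19·14 ≡ 13.
  x = λ² - 17 - 17 = 169 - 34 ≡ 20; y = λ·(17 - 20) - 14 ≡ 16. → (20, 16)
add Q: (20, 16) + (7, 9). λ = (9 - 16)/(7 - 20) ≡ 16/10 mod 23. 10⁻¹ ≡ 7 (mod 23) since 10·7 = 70 ≡ 1, so λ ≡ 20.
  x = λ² - 20 - 7 = 400 - 27 ≡ 5; y = λ·(20 - 5) - 16 ≡ 8. → (5, 8)

(5, 8)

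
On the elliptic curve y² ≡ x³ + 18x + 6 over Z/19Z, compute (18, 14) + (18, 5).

O

The two points share x = 18 and their y-coordinates satisfy 14 + 5 ≡ 0 (mod 19), so they are inverses. Their sum is O.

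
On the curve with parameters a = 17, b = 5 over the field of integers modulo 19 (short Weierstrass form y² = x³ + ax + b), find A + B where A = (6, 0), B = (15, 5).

(6, 0) + (15, 5). λ = (5 - 0)/(15 - 6) ≡ 5/9 mod 19. 9⁻¹ ≡ 17 (mod 19) since 9·17 = 153 ≡ 1, so λ ≡ 9.
  x = λ² - 6 - 15 = 81 - 21 ≡ 3; y = λ·(6 - 3) - 0 ≡ 8. → (3, 8)

(3, 8)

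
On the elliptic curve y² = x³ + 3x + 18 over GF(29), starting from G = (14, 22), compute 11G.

(7, 18)

Repeated addition: build up to 11G.
2G: tangent at (14, 22): λ = (3·14² + 3)/(2·22) ≡ 11/15. 15⁻¹ ≡ 2 (mod 29), so λ ≡ 11·2 ≡ 22.
  x = λ² - 14 - 14 = 484 - 28 ≡ 21; y = λ·(14 - 21) - 22 ≡ 27. → (21, 27)
3G: (21, 27) + (14, 22). λ = (22 - 27)/(14 - 21) ≡ 24/22 mod 29. 22⁻¹ ≡ 4 (mod 29), so λ ≡ 9.
  x = λ² - 21 - 14 = 81 - 35 ≡ 17; y = λ·(21 - 17) - 27 ≡ 9. → (17, 9)
4G: (17, 9) + (14, 22). λ = (22 - 9)/(14 - 17) ≡ 13/26 mod 29. 26⁻¹ ≡ 19 (mod 29) since 26·19 = 494 ≡ 1, so λ ≡ 15.
  x = λ² - 17 - 14 = 225 - 31 ≡ 20; y = λ·(17 - 20) - 9 ≡ 4. → (20, 4)
5G: (20, 4) + (14, 22). λ = (22 - 4)/(14 - 20) ≡ 18/23 mod 29. 23⁻¹ ≡ 24 (mod 29) since 23·24 = 552 ≡ 1, so λ ≡ 26.
  x = λ² - 20 - 14 = 676 - 34 ≡ 4; y = λ·(20 - 4) - 4 ≡ 6. → (4, 6)
6G: (4, 6) + (14, 22). λ = (22 - 6)/(14 - 4) ≡ 16/10 mod 29. 10⁻¹ ≡ 3 (mod 29) since 10·3 = 30 ≡ 1, so λ ≡ 19.
  x = λ² - 4 - 14 = 361 - 18 ≡ 24; y = λ·(4 - 24) - 6 ≡ 20. → (24, 20)
7G: (24, 20) + (14, 22). λ = (22 - 20)/(14 - 24) ≡ 2/19 mod 29. 19⁻¹ ≡ 26 (mod 29), so λ ≡ 23.
  x = λ² - 24 - 14 = 529 - 38 ≡ 27; y = λ·(24 - 27) - 20 ≡ 27. → (27, 27)
8G: (27, 27) + (14, 22). λ = (22 - 27)/(14 - 27) ≡ 24/16 mod 29. 16⁻¹ ≡ 20 (mod 29), so λ ≡ 16.
  x = λ² - 27 - 14 = 256 - 41 ≡ 12; y = λ·(27 - 12) - 27 ≡ 10. → (12, 10)
9G: (12, 10) + (14, 22). λ = (22 - 10)/(14 - 12) ≡ 12/2 mod 29. 2⁻¹ ≡ 15 (mod 29), so λ ≡ 6.
  x = λ² - 12 - 14 = 36 - 26 ≡ 10; y = λ·(12 - 10) - 10 ≡ 2. → (10, 2)
10G: (10, 2) + (14, 22). λ = (22 - 2)/(14 - 10) ≡ 20/4 mod 29. 4⁻¹ ≡ 22 (mod 29) since 4·22 = 88 ≡ 1, so λ ≡ 5.
  x = λ² - 10 - 14 = 25 - 24 ≡ 1; y = λ·(10 - 1) - 2 ≡ 14. → (1, 14)
11G: (1, 14) + (14, 22). λ = (22 - 14)/(14 - 1) ≡ 8/13 mod 29. 13⁻¹ ≡ 9 (mod 29), so λ ≡ 14.
  x = λ² - 1 - 14 = 196 - 15 ≡ 7; y = λ·(1 - 7) - 14 ≡ 18. → (7, 18)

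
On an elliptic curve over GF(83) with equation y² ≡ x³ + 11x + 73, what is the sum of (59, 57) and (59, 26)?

The two points share x = 59 and their y-coordinates satisfy 57 + 26 ≡ 0 (mod 83), so they are inverses. Their sum is O.

O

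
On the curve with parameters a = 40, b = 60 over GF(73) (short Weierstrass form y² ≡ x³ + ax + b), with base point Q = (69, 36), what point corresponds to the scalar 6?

(58, 10)

Repeated addition: build up to 6Q.
2Q: tangent at (69, 36): λ = (3·69² + 40)/(2·36) ≡ 15/72. 72⁻¹ ≡ 72 (mod 73) since 72·72 = 5184 ≡ 1, so λ ≡ 15·72 ≡ 58.
  x = λ² - 69 - 69 = 3364 - 138 ≡ 14; y = λ·(69 - 14) - 36 ≡ 15. → (14, 15)
3Q: (14, 15) + (69, 36). λ = (36 - 15)/(69 - 14) ≡ 21/55 mod 73. 55⁻¹ ≡ 4 (mod 73), so λ ≡ 11.
  x = λ² - 14 - 69 = 121 - 83 ≡ 38; y = λ·(14 - 38) - 15 ≡ 13. → (38, 13)
4Q: (38, 13) + (69, 36). λ = (36 - 13)/(69 - 38) ≡ 23/31 mod 73. 31⁻¹ ≡ 33 (mod 73), so λ ≡ 29.
  x = λ² - 38 - 69 = 841 - 107 ≡ 4; y = λ·(38 - 4) - 13 ≡ 24. → (4, 24)
5Q: (4, 24) + (69, 36). λ = (36 - 24)/(69 - 4) ≡ 12/65 mod 73. 65⁻¹ ≡ 9 (mod 73), so λ ≡ 35.
  x = λ² - 4 - 69 = 1225 - 73 ≡ 57; y = λ·(4 - 57) - 24 ≡ 19. → (57, 19)
6Q: (57, 19) + (69, 36). λ = (36 - 19)/(69 - 57) ≡ 17/12 mod 73. 12⁻¹ ≡ 67 (mod 73), so λ ≡ 44.
  x = λ² - 57 - 69 = 1936 - 126 ≡ 58; y = λ·(57 - 58) - 19 ≡ 10. → (58, 10)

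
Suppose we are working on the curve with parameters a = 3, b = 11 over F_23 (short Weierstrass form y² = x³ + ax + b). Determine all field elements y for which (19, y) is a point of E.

x³ + 3x + 11 = 6927 ≡ 4 (mod 23).
Square roots of 4 mod 23: 2 and 21 (since 2² = 4 ≡ 4).

2, 21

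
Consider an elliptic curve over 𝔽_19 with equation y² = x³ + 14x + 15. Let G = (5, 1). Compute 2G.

(18, 0)

tangent at (5, 1): λ = (3·5² + 14)/(2·1) ≡ 13/2. 2⁻¹ ≡ 10 (mod 19), so λ ≡ 13·10 ≡ 16.
  x = λ² - 5 - 5 = 256 - 10 ≡ 18; y = λ·(5 - 18) - 1 ≡ 0. → (18, 0)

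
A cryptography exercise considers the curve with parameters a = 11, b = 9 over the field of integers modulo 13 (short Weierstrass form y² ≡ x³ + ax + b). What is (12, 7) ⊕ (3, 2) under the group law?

(2, 0)

(12, 7) + (3, 2). λ = (2 - 7)/(3 - 12) ≡ 8/4 mod 13. 4⁻¹ ≡ 10 (mod 13), so λ ≡ 2.
  x = λ² - 12 - 3 = 4 - 15 ≡ 2; y = λ·(12 - 2) - 7 ≡ 0. → (2, 0)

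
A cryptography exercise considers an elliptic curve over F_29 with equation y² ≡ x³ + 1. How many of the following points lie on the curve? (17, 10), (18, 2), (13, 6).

(17, 10): 10² ≡ 13, rhs ≡ 13 → on.
(18, 2): 2² ≡ 4, rhs ≡ 4 → on.
(13, 6): 6² ≡ 7, rhs ≡ 23 → off.

2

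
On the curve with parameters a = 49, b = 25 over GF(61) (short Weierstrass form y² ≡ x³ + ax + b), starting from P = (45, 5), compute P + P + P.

Repeated addition: build up to 3P.
2P: tangent at (45, 5): λ = (3·45² + 49)/(2·5) ≡ 24/10. 10⁻¹ ≡ 55 (mod 61), so λ ≡ 24·55 ≡ 39.
  x = λ² - 45 - 45 = 1521 - 90 ≡ 28; y = λ·(45 - 28) - 5 ≡ 48. → (28, 48)
3P: (28, 48) + (45, 5). λ = (5 - 48)/(45 - 28) ≡ 18/17 mod 61. 17⁻¹ ≡ 18 (mod 61), so λ ≡ 19.
  x = λ² - 28 - 45 = 361 - 73 ≡ 44; y = λ·(28 - 44) - 48 ≡ 14. → (44, 14)

(44, 14)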